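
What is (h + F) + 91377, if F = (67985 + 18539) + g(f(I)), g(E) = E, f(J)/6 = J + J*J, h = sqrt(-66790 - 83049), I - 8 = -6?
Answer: 177937 + I*sqrt(149839) ≈ 1.7794e+5 + 387.09*I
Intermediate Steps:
I = 2 (I = 8 - 6 = 2)
h = I*sqrt(149839) (h = sqrt(-149839) = I*sqrt(149839) ≈ 387.09*I)
f(J) = 6*J + 6*J**2 (f(J) = 6*(J + J*J) = 6*(J + J**2) = 6*J + 6*J**2)
F = 86560 (F = (67985 + 18539) + 6*2*(1 + 2) = 86524 + 6*2*3 = 86524 + 36 = 86560)
(h + F) + 91377 = (I*sqrt(149839) + 86560) + 91377 = (86560 + I*sqrt(149839)) + 91377 = 177937 + I*sqrt(149839)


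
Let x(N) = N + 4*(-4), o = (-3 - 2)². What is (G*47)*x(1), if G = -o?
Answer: 17625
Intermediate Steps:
o = 25 (o = (-5)² = 25)
x(N) = -16 + N (x(N) = N - 16 = -16 + N)
G = -25 (G = -1*25 = -25)
(G*47)*x(1) = (-25*47)*(-16 + 1) = -1175*(-15) = 17625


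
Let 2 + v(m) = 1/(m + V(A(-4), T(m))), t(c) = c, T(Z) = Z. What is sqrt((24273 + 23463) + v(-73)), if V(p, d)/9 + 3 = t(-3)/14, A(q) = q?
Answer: 2*sqrt(24300527127)/1427 ≈ 218.48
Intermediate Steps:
V(p, d) = -405/14 (V(p, d) = -27 + 9*(-3/14) = -27 - 27/14 = -405/14)
v(m) = -2 + 1/(-405/14 + m) (v(m) = -2 + 1/(m - 405/14) = -2 + 1/(-405/14 + m))
sqrt((24273 + 23463) + v(-73)) = sqrt((24273 + 23463) + 4*(206 - 7*(-73))/(-405 + 14*(-73))) = sqrt(47736 + 4*(206 + 511)/(-405 - 1022)) = sqrt(47736 + 4*717/(-1427)) = sqrt(47736 + 4*(-1/1427)*717) = sqrt(47736 - 2868/1427) = sqrt(68116404/1427) = 2*sqrt(24300527127)/1427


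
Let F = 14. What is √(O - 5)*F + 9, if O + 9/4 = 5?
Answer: 9 + 21*I ≈ 9.0 + 21.0*I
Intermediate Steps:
O = 11/4 (O = -9/4 + 5 = 11/4 ≈ 2.7500)
√(O - 5)*F + 9 = √(11/4 - 5)*14 + 9 = √(-9/4)*14 + 9 = (3*I/2)*14 + 9 = 21*I + 9 = 9 + 21*I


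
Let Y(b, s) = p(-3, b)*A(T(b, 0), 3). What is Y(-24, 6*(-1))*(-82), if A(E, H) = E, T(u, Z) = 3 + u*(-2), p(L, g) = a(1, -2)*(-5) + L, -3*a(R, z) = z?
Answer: 26486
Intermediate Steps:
a(R, z) = -z/3
p(L, g) = -10/3 + L (p(L, g) = -⅓*(-2)*(-5) + L = (⅔)*(-5) + L = -10/3 + L)
T(u, Z) = 3 - 2*u
Y(b, s) = -19 + 38*b/3 (Y(b, s) = (-10/3 - 3)*(3 - 2*b) = -19*(3 - 2*b)/3 = -19 + 38*b/3)
Y(-24, 6*(-1))*(-82) = (-19 + (38/3)*(-24))*(-82) = (-19 - 304)*(-82) = -323*(-82) = 26486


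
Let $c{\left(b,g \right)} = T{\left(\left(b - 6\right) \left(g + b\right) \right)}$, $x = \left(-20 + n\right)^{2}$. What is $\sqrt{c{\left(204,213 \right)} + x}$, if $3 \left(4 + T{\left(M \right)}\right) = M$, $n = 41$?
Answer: $\sqrt{27959} \approx 167.21$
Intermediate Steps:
$T{\left(M \right)} = -4 + \frac{M}{3}$
$x = 441$ ($x = \left(-20 + 41\right)^{2} = 21^{2} = 441$)
$c{\left(b,g \right)} = -4 + \frac{\left(-6 + b\right) \left(b + g\right)}{3}$ ($c{\left(b,g \right)} = -4 + \frac{\left(b - 6\right) \left(g + b\right)}{3} = -4 + \frac{\left(-6 + b\right) \left(b + g\right)}{3}$)
$\sqrt{c{\left(204,213 \right)} + x} = \sqrt{\left(-4 - 408 - 426 + \frac{204^{2}}{3} + \frac{1}{3} \cdot 204 \cdot 213\right) + 441} = \sqrt{\left(-4 - 408 - 426 + \frac{1}{3} \cdot 41616 + 14484\right) + 441} = \sqrt{\left(-4 - 408 - 426 + 13872 + 14484\right) + 441} = \sqrt{27518 + 441} = \sqrt{27959}$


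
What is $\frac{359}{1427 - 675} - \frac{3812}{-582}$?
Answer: $\frac{1537781}{218832} \approx 7.0272$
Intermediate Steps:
$\frac{359}{1427 - 675} - \frac{3812}{-582} = \frac{359}{752} - - \frac{1906}{291} = 359 \cdot \frac{1}{752} + \frac{1906}{291} = \frac{359}{752} + \frac{1906}{291} = \frac{1537781}{218832}$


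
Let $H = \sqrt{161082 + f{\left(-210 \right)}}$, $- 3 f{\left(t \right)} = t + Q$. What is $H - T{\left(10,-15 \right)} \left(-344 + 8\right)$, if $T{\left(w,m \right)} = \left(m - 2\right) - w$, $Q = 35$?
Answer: $-9072 + \frac{\sqrt{1450263}}{3} \approx -8670.6$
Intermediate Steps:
$f{\left(t \right)} = - \frac{35}{3} - \frac{t}{3}$ ($f{\left(t \right)} = - \frac{t + 35}{3} = - \frac{35 + t}{3} = - \frac{35}{3} - \frac{t}{3}$)
$T{\left(w,m \right)} = -2 + m - w$ ($T{\left(w,m \right)} = \left(m - 2\right) - w = \left(-2 + m\right) - w = -2 + m - w$)
$H = \frac{\sqrt{1450263}}{3}$ ($H = \sqrt{161082 - - \frac{175}{3}} = \sqrt{161082 + \left(- \frac{35}{3} + 70\right)} = \sqrt{161082 + \frac{175}{3}} = \sqrt{\frac{483421}{3}} = \frac{\sqrt{1450263}}{3} \approx 401.42$)
$H - T{\left(10,-15 \right)} \left(-344 + 8\right) = \frac{\sqrt{1450263}}{3} - \left(-2 - 15 - 10\right) \left(-344 + 8\right) = \frac{\sqrt{1450263}}{3} - \left(-2 - 15 - 10\right) \left(-336\right) = \frac{\sqrt{1450263}}{3} - \left(-27\right) \left(-336\right) = \frac{\sqrt{1450263}}{3} - 9072 = -9072 + \frac{\sqrt{1450263}}{3}$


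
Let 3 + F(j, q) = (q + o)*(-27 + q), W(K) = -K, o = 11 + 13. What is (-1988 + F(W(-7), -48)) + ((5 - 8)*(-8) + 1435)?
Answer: 1268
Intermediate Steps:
o = 24
F(j, q) = -3 + (-27 + q)*(24 + q) (F(j, q) = -3 + (q + 24)*(-27 + q) = -3 + (24 + q)*(-27 + q) = -3 + (-27 + q)*(24 + q))
(-1988 + F(W(-7), -48)) + ((5 - 8)*(-8) + 1435) = (-1988 + (-651 + (-48)² - 3*(-48))) + ((5 - 8)*(-8) + 1435) = (-1988 + (-651 + 2304 + 144)) + (-3*(-8) + 1435) = (-1988 + 1797) + (24 + 1435) = -191 + 1459 = 1268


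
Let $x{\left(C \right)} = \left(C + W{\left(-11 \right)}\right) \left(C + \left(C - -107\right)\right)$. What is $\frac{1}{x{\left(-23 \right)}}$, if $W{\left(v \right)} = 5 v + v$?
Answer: $- \frac{1}{5429} \approx -0.0001842$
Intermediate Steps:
$W{\left(v \right)} = 6 v$
$x{\left(C \right)} = \left(-66 + C\right) \left(107 + 2 C\right)$ ($x{\left(C \right)} = \left(C + 6 \left(-11\right)\right) \left(C + \left(C - -107\right)\right) = \left(C - 66\right) \left(C + \left(C + 107\right)\right) = \left(-66 + C\right) \left(C + \left(107 + C\right)\right) = \left(-66 + C\right) \left(107 + 2 C\right)$)
$\frac{1}{x{\left(-23 \right)}} = \frac{1}{-7062 - -575 + 2 \left(-23\right)^{2}} = \frac{1}{-7062 + 575 + 2 \cdot 529} = \frac{1}{-7062 + 575 + 1058} = \frac{1}{-5429} = - \frac{1}{5429}$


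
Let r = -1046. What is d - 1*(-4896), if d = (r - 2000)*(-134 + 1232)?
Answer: -3339612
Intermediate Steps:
d = -3344508 (d = (-1046 - 2000)*(-134 + 1232) = -3046*1098 = -3344508)
d - 1*(-4896) = -3344508 - 1*(-4896) = -3344508 + 4896 = -3339612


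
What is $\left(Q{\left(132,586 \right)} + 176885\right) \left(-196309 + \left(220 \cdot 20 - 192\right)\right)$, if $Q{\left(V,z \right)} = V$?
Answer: $-34005142717$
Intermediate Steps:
$\left(Q{\left(132,586 \right)} + 176885\right) \left(-196309 + \left(220 \cdot 20 - 192\right)\right) = \left(132 + 176885\right) \left(-196309 + \left(220 \cdot 20 - 192\right)\right) = 177017 \left(-196309 + \left(4400 - 192\right)\right) = 177017 \left(-196309 + 4208\right) = 177017 \left(-192101\right) = -34005142717$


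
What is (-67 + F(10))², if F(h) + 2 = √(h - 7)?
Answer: (69 - √3)² ≈ 4525.0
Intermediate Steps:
F(h) = -2 + √(-7 + h) (F(h) = -2 + √(h - 7) = -2 + √(-7 + h))
(-67 + F(10))² = (-67 + (-2 + √(-7 + 10)))² = (-67 + (-2 + √3))² = (-69 + √3)²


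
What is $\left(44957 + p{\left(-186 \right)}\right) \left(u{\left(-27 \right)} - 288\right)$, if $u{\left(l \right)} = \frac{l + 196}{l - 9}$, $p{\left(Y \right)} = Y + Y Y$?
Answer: $- \frac{836290079}{36} \approx -2.323 \cdot 10^{7}$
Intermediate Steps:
$p{\left(Y \right)} = Y + Y^{2}$
$u{\left(l \right)} = \frac{196 + l}{-9 + l}$
$\left(44957 + p{\left(-186 \right)}\right) \left(u{\left(-27 \right)} - 288\right) = \left(44957 - 186 \left(1 - 186\right)\right) \left(\frac{196 - 27}{-9 - 27} - 288\right) = \left(44957 - -34410\right) \left(\frac{1}{-36} \cdot 169 - 288\right) = \left(44957 + 34410\right) \left(\left(- \frac{1}{36}\right) 169 - 288\right) = 79367 \left(- \frac{169}{36} - 288\right) = 79367 \left(- \frac{10537}{36}\right) = - \frac{836290079}{36}$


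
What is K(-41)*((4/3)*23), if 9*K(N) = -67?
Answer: -6164/27 ≈ -228.30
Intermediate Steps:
K(N) = -67/9 (K(N) = (1/9)*(-67) = -67/9)
K(-41)*((4/3)*23) = -67*4/3*23/9 = -67*4*(1/3)*23/9 = -268*23/27 = -67/9*92/3 = -6164/27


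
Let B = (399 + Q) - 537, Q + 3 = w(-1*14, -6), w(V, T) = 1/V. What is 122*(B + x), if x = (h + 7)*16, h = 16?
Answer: 193797/7 ≈ 27685.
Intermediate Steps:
Q = -43/14 (Q = -3 + 1/(-1*14) = -3 + 1/(-14) = -3 - 1/14 = -43/14 ≈ -3.0714)
x = 368 (x = (16 + 7)*16 = 23*16 = 368)
B = -1975/14 (B = (399 - 43/14) - 537 = 5543/14 - 537 = -1975/14 ≈ -141.07)
122*(B + x) = 122*(-1975/14 + 368) = 122*(3177/14) = 193797/7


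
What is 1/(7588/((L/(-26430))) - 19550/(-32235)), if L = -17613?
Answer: 4205593/47889634530 ≈ 8.7818e-5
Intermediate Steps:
1/(7588/((L/(-26430))) - 19550/(-32235)) = 1/(7588/((-17613/(-26430))) - 19550/(-32235)) = 1/(7588/((-17613*(-1/26430))) - 19550*(-1/32235)) = 1/(7588/(5871/8810) + 3910/6447) = 1/(7588*(8810/5871) + 3910/6447) = 1/(66850280/5871 + 3910/6447) = 1/(47889634530/4205593) = 4205593/47889634530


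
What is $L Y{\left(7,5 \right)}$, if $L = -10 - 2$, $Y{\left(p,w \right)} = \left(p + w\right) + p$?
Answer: $-228$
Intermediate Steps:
$Y{\left(p,w \right)} = w + 2 p$
$L = -12$
$L Y{\left(7,5 \right)} = - 12 \left(5 + 2 \cdot 7\right) = - 12 \left(5 + 14\right) = \left(-12\right) 19 = -228$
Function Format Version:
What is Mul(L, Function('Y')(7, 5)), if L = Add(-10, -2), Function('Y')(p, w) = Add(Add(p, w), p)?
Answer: -228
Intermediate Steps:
Function('Y')(p, w) = Add(w, Mul(2, p))
L = -12
Mul(L, Function('Y')(7, 5)) = Mul(-12, Add(5, Mul(2, 7))) = Mul(-12, Add(5, 14)) = Mul(-12, 19) = -228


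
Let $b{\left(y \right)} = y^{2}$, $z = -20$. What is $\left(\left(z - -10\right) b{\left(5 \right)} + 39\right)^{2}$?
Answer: $44521$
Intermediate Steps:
$\left(\left(z - -10\right) b{\left(5 \right)} + 39\right)^{2} = \left(\left(-20 - -10\right) 5^{2} + 39\right)^{2} = \left(\left(-20 + 10\right) 25 + 39\right)^{2} = \left(\left(-10\right) 25 + 39\right)^{2} = \left(-250 + 39\right)^{2} = \left(-211\right)^{2} = 44521$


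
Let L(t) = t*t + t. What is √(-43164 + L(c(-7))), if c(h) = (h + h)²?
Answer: 2*I*√1138 ≈ 67.469*I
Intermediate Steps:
c(h) = 4*h² (c(h) = (2*h)² = 4*h²)
L(t) = t + t² (L(t) = t² + t = t + t²)
√(-43164 + L(c(-7))) = √(-43164 + (4*(-7)²)*(1 + 4*(-7)²)) = √(-43164 + (4*49)*(1 + 4*49)) = √(-43164 + 196*(1 + 196)) = √(-43164 + 196*197) = √(-43164 + 38612) = √(-4552) = 2*I*√1138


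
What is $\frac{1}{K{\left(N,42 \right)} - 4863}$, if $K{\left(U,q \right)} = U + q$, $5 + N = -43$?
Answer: $- \frac{1}{4869} \approx -0.00020538$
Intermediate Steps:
$N = -48$ ($N = -5 - 43 = -48$)
$\frac{1}{K{\left(N,42 \right)} - 4863} = \frac{1}{\left(-48 + 42\right) - 4863} = \frac{1}{-6 - 4863} = \frac{1}{-4869} = - \frac{1}{4869}$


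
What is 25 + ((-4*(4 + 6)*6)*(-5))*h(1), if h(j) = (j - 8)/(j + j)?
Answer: -4175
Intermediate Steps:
h(j) = (-8 + j)/(2*j) (h(j) = (-8 + j)/((2*j)) = (-8 + j)*(1/(2*j)) = (-8 + j)/(2*j))
25 + ((-4*(4 + 6)*6)*(-5))*h(1) = 25 + ((-4*(4 + 6)*6)*(-5))*((1/2)*(-8 + 1)/1) = 25 + ((-4*10*6)*(-5))*((1/2)*1*(-7)) = 25 + (-40*6*(-5))*(-7/2) = 25 - 240*(-5)*(-7/2) = 25 + 1200*(-7/2) = 25 - 4200 = -4175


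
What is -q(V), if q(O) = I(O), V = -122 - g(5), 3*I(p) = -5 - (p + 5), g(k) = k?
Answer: -39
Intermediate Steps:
I(p) = -10/3 - p/3 (I(p) = (-5 - (p + 5))/3 = (-5 - (5 + p))/3 = (-5 + (-5 - p))/3 = (-10 - p)/3 = -10/3 - p/3)
V = -127 (V = -122 - 1*5 = -122 - 5 = -127)
q(O) = -10/3 - O/3
-q(V) = -(-10/3 - ⅓*(-127)) = -(-10/3 + 127/3) = -1*39 = -39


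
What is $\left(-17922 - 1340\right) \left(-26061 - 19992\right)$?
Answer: $887072886$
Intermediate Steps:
$\left(-17922 - 1340\right) \left(-26061 - 19992\right) = - 19262 \left(-26061 + \left(-24066 + 4074\right)\right) = - 19262 \left(-26061 - 19992\right) = \left(-19262\right) \left(-46053\right) = 887072886$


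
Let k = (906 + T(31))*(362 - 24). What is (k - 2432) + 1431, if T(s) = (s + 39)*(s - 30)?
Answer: 328887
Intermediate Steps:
T(s) = (-30 + s)*(39 + s) (T(s) = (39 + s)*(-30 + s) = (-30 + s)*(39 + s))
k = 329888 (k = (906 + (-1170 + 31² + 9*31))*(362 - 24) = (906 + (-1170 + 961 + 279))*338 = (906 + 70)*338 = 976*338 = 329888)
(k - 2432) + 1431 = (329888 - 2432) + 1431 = 327456 + 1431 = 328887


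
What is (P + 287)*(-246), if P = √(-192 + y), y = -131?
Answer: -70602 - 246*I*√323 ≈ -70602.0 - 4421.2*I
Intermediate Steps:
P = I*√323 (P = √(-192 - 131) = √(-323) = I*√323 ≈ 17.972*I)
(P + 287)*(-246) = (I*√323 + 287)*(-246) = (287 + I*√323)*(-246) = -70602 - 246*I*√323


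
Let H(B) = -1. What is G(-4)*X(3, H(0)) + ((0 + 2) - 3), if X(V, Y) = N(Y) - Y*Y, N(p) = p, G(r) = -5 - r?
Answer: 1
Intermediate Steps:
X(V, Y) = Y - Y**2 (X(V, Y) = Y - Y*Y = Y - Y**2)
G(-4)*X(3, H(0)) + ((0 + 2) - 3) = (-5 - 1*(-4))*(-(1 - 1*(-1))) + ((0 + 2) - 3) = (-5 + 4)*(-(1 + 1)) + (2 - 3) = -(-1)*2 - 1 = -1*(-2) - 1 = 2 - 1 = 1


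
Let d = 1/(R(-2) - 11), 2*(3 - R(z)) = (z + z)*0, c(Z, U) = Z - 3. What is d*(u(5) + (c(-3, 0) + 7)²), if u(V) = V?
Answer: -¾ ≈ -0.75000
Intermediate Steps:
c(Z, U) = -3 + Z
R(z) = 3 (R(z) = 3 - (z + z)*0/2 = 3 - 2*z*0/2 = 3 - ½*0 = 3 + 0 = 3)
d = -⅛ (d = 1/(3 - 11) = 1/(-8) = -⅛ ≈ -0.12500)
d*(u(5) + (c(-3, 0) + 7)²) = -(5 + ((-3 - 3) + 7)²)/8 = -(5 + (-6 + 7)²)/8 = -(5 + 1²)/8 = -(5 + 1)/8 = -⅛*6 = -¾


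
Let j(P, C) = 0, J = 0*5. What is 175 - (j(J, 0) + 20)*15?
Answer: -125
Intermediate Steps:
J = 0
175 - (j(J, 0) + 20)*15 = 175 - (0 + 20)*15 = 175 - 20*15 = 175 - 1*300 = 175 - 300 = -125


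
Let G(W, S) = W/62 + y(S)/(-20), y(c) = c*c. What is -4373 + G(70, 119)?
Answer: -3149551/620 ≈ -5079.9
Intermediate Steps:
y(c) = c²
G(W, S) = -S²/20 + W/62 (G(W, S) = W/62 + S²/(-20) = W*(1/62) + S²*(-1/20) = W/62 - S²/20 = -S²/20 + W/62)
-4373 + G(70, 119) = -4373 + (-1/20*119² + (1/62)*70) = -4373 + (-1/20*14161 + 35/31) = -4373 + (-14161/20 + 35/31) = -4373 - 438291/620 = -3149551/620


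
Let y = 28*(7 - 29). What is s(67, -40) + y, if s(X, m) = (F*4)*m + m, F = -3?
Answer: -176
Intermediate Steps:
y = -616 (y = 28*(-22) = -616)
s(X, m) = -11*m (s(X, m) = (-3*4)*m + m = -12*m + m = -11*m)
s(67, -40) + y = -11*(-40) - 616 = 440 - 616 = -176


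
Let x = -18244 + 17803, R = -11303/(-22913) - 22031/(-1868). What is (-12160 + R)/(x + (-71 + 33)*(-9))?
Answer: 519940135133/4237346916 ≈ 122.70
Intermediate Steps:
R = 525910307/42801484 (R = -11303*(-1/22913) - 22031*(-1/1868) = 11303/22913 + 22031/1868 = 525910307/42801484 ≈ 12.287)
x = -441
(-12160 + R)/(x + (-71 + 33)*(-9)) = (-12160 + 525910307/42801484)/(-441 + (-71 + 33)*(-9)) = -519940135133/(42801484*(-441 - 38*(-9))) = -519940135133/(42801484*(-441 + 342)) = -519940135133/42801484/(-99) = -519940135133/42801484*(-1/99) = 519940135133/4237346916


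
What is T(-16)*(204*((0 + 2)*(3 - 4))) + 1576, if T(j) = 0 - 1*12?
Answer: 6472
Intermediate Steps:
T(j) = -12 (T(j) = 0 - 12 = -12)
T(-16)*(204*((0 + 2)*(3 - 4))) + 1576 = -2448*(0 + 2)*(3 - 4) + 1576 = -2448*2*(-1) + 1576 = -2448*(-2) + 1576 = -12*(-408) + 1576 = 4896 + 1576 = 6472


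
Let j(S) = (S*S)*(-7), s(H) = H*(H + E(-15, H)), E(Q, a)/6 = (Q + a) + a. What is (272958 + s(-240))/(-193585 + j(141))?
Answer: -521679/166376 ≈ -3.1355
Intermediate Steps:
E(Q, a) = 6*Q + 12*a (E(Q, a) = 6*((Q + a) + a) = 6*(Q + 2*a) = 6*Q + 12*a)
s(H) = H*(-90 + 13*H) (s(H) = H*(H + (6*(-15) + 12*H)) = H*(H + (-90 + 12*H)) = H*(-90 + 13*H))
j(S) = -7*S² (j(S) = S²*(-7) = -7*S²)
(272958 + s(-240))/(-193585 + j(141)) = (272958 - 240*(-90 + 13*(-240)))/(-193585 - 7*141²) = (272958 - 240*(-90 - 3120))/(-193585 - 7*19881) = (272958 - 240*(-3210))/(-193585 - 139167) = (272958 + 770400)/(-332752) = 1043358*(-1/332752) = -521679/166376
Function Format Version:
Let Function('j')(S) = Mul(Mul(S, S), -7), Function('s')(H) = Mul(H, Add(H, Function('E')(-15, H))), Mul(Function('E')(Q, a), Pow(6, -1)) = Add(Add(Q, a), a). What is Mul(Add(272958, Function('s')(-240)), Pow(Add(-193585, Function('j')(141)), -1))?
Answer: Rational(-521679, 166376) ≈ -3.1355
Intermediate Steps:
Function('E')(Q, a) = Add(Mul(6, Q), Mul(12, a)) (Function('E')(Q, a) = Mul(6, Add(Add(Q, a), a)) = Mul(6, Add(Q, Mul(2, a))) = Add(Mul(6, Q), Mul(12, a)))
Function('s')(H) = Mul(H, Add(-90, Mul(13, H))) (Function('s')(H) = Mul(H, Add(H, Add(Mul(6, -15), Mul(12, H)))) = Mul(H, Add(H, Add(-90, Mul(12, H)))) = Mul(H, Add(-90, Mul(13, H))))
Function('j')(S) = Mul(-7, Pow(S, 2)) (Function('j')(S) = Mul(Pow(S, 2), -7) = Mul(-7, Pow(S, 2)))
Mul(Add(272958, Function('s')(-240)), Pow(Add(-193585, Function('j')(141)), -1)) = Mul(Add(272958, Mul(-240, Add(-90, Mul(13, -240)))), Pow(Add(-193585, Mul(-7, Pow(141, 2))), -1)) = Mul(Add(272958, Mul(-240, Add(-90, -3120))), Pow(Add(-193585, Mul(-7, 19881)), -1)) = Mul(Add(272958, Mul(-240, -3210)), Pow(Add(-193585, -139167), -1)) = Mul(Add(272958, 770400), Pow(-332752, -1)) = Mul(1043358, Rational(-1, 332752)) = Rational(-521679, 166376)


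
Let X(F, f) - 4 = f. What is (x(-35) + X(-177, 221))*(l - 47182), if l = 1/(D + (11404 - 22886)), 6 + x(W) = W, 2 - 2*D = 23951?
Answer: -407274646912/46913 ≈ -8.6815e+6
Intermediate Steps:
X(F, f) = 4 + f
D = -23949/2 (D = 1 - 1/2*23951 = 1 - 23951/2 = -23949/2 ≈ -11975.)
x(W) = -6 + W
l = -2/46913 (l = 1/(-23949/2 + (11404 - 22886)) = 1/(-23949/2 - 11482) = 1/(-46913/2) = -2/46913 ≈ -4.2632e-5)
(x(-35) + X(-177, 221))*(l - 47182) = ((-6 - 35) + (4 + 221))*(-2/46913 - 47182) = (-41 + 225)*(-2213449168/46913) = 184*(-2213449168/46913) = -407274646912/46913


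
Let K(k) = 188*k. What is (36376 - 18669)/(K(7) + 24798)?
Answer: 17707/26114 ≈ 0.67807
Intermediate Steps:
(36376 - 18669)/(K(7) + 24798) = (36376 - 18669)/(188*7 + 24798) = 17707/(1316 + 24798) = 17707/26114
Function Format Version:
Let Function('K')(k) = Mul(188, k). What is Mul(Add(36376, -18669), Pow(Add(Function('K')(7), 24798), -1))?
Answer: Rational(17707, 26114) ≈ 0.67807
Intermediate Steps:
Mul(Add(36376, -18669), Pow(Add(Function('K')(7), 24798), -1)) = Mul(Add(36376, -18669), Pow(Add(Mul(188, 7), 24798), -1)) = Mul(17707, Pow(Add(1316, 24798), -1)) = Mul(17707, Pow(26114, -1)) = Mul(17707, Rational(1, 26114)) = Rational(17707, 26114)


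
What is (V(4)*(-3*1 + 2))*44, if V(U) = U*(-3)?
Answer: 528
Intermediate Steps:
V(U) = -3*U
(V(4)*(-3*1 + 2))*44 = ((-3*4)*(-3*1 + 2))*44 = -12*(-3 + 2)*44 = -12*(-1)*44 = 12*44 = 528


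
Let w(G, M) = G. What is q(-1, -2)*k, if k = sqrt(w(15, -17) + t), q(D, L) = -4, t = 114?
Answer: -4*sqrt(129) ≈ -45.431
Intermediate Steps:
k = sqrt(129) (k = sqrt(15 + 114) = sqrt(129) ≈ 11.358)
q(-1, -2)*k = -4*sqrt(129)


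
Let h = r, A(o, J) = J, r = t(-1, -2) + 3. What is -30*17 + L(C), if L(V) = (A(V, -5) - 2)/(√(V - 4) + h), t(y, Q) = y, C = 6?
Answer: -517 + 7*√2/2 ≈ -512.05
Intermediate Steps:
r = 2 (r = -1 + 3 = 2)
h = 2
L(V) = -7/(2 + √(-4 + V)) (L(V) = (-5 - 2)/(√(V - 4) + 2) = -7/(√(-4 + V) + 2) = -7/(2 + √(-4 + V)))
-30*17 + L(C) = -30*17 - 7/(2 + √(-4 + 6)) = -510 - 7/(2 + √2)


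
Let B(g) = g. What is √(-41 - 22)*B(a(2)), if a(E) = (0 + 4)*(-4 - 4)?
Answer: -96*I*√7 ≈ -253.99*I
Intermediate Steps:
a(E) = -32 (a(E) = 4*(-8) = -32)
√(-41 - 22)*B(a(2)) = √(-41 - 22)*(-32) = √(-63)*(-32) = (3*I*√7)*(-32) = -96*I*√7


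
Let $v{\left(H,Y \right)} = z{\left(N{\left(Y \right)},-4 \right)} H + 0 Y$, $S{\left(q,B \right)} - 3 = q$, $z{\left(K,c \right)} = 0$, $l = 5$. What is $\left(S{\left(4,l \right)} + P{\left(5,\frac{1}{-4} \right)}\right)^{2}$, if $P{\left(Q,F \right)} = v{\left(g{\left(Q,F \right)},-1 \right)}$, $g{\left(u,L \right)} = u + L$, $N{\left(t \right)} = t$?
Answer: $49$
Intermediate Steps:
$S{\left(q,B \right)} = 3 + q$
$g{\left(u,L \right)} = L + u$
$v{\left(H,Y \right)} = 0$ ($v{\left(H,Y \right)} = 0 H + 0 Y = 0 + 0 = 0$)
$P{\left(Q,F \right)} = 0$
$\left(S{\left(4,l \right)} + P{\left(5,\frac{1}{-4} \right)}\right)^{2} = \left(\left(3 + 4\right) + 0\right)^{2} = \left(7 + 0\right)^{2} = 7^{2} = 49$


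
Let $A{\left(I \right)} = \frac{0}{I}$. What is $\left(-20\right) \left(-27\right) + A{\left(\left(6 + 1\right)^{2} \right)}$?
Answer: $540$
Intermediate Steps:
$A{\left(I \right)} = 0$
$\left(-20\right) \left(-27\right) + A{\left(\left(6 + 1\right)^{2} \right)} = \left(-20\right) \left(-27\right) + 0 = 540 + 0 = 540$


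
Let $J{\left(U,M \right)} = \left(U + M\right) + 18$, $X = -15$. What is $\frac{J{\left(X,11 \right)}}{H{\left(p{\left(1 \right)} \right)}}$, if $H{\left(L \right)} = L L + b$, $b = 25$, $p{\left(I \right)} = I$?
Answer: $\frac{7}{13} \approx 0.53846$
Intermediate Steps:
$J{\left(U,M \right)} = 18 + M + U$ ($J{\left(U,M \right)} = \left(M + U\right) + 18 = 18 + M + U$)
$H{\left(L \right)} = 25 + L^{2}$ ($H{\left(L \right)} = L L + 25 = L^{2} + 25 = 25 + L^{2}$)
$\frac{J{\left(X,11 \right)}}{H{\left(p{\left(1 \right)} \right)}} = \frac{18 + 11 - 15}{25 + 1^{2}} = \frac{14}{25 + 1} = \frac{14}{26} = 14 \cdot \frac{1}{26} = \frac{7}{13}$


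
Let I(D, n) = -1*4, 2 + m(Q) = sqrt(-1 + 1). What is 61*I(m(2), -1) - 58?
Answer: -302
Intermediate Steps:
m(Q) = -2 (m(Q) = -2 + sqrt(-1 + 1) = -2 + sqrt(0) = -2 + 0 = -2)
I(D, n) = -4
61*I(m(2), -1) - 58 = 61*(-4) - 58 = -244 - 58 = -302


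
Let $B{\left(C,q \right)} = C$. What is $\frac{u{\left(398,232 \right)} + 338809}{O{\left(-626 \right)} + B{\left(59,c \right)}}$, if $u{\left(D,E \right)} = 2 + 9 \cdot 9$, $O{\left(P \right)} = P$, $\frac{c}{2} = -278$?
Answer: $- \frac{112964}{189} \approx -597.69$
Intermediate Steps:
$c = -556$ ($c = 2 \left(-278\right) = -556$)
$u{\left(D,E \right)} = 83$ ($u{\left(D,E \right)} = 2 + 81 = 83$)
$\frac{u{\left(398,232 \right)} + 338809}{O{\left(-626 \right)} + B{\left(59,c \right)}} = \frac{83 + 338809}{-626 + 59} = \frac{338892}{-567} = 338892 \left(- \frac{1}{567}\right) = - \frac{112964}{189}$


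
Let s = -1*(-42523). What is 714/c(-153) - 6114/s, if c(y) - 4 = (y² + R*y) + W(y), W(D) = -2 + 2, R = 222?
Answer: -94882464/448745219 ≈ -0.21144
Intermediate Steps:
W(D) = 0
s = 42523
c(y) = 4 + y² + 222*y (c(y) = 4 + ((y² + 222*y) + 0) = 4 + (y² + 222*y) = 4 + y² + 222*y)
714/c(-153) - 6114/s = 714/(4 + (-153)² + 222*(-153)) - 6114/42523 = 714/(4 + 23409 - 33966) - 6114*1/42523 = 714/(-10553) - 6114/42523 = 714*(-1/10553) - 6114/42523 = -714/10553 - 6114/42523 = -94882464/448745219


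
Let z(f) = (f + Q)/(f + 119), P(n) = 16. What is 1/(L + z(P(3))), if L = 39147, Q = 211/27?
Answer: 3645/142691458 ≈ 2.5545e-5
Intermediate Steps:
Q = 211/27 (Q = 211*(1/27) = 211/27 ≈ 7.8148)
z(f) = (211/27 + f)/(119 + f) (z(f) = (f + 211/27)/(f + 119) = (211/27 + f)/(119 + f))
1/(L + z(P(3))) = 1/(39147 + (211/27 + 16)/(119 + 16)) = 1/(39147 + (643/27)/135) = 1/(39147 + (1/135)*(643/27)) = 1/(39147 + 643/3645) = 1/(142691458/3645) = 3645/142691458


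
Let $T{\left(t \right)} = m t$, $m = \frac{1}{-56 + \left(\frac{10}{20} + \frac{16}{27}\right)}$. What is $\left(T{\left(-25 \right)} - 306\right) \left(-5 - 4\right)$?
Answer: $\frac{1630692}{593} \approx 2749.9$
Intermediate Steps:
$m = - \frac{54}{2965}$ ($m = \frac{1}{-56 + \left(10 \cdot \frac{1}{20} + 16 \cdot \frac{1}{27}\right)} = \frac{1}{-56 + \left(\frac{1}{2} + \frac{16}{27}\right)} = \frac{1}{-56 + \frac{59}{54}} = \frac{1}{- \frac{2965}{54}} = - \frac{54}{2965} \approx -0.018212$)
$T{\left(t \right)} = - \frac{54 t}{2965}$
$\left(T{\left(-25 \right)} - 306\right) \left(-5 - 4\right) = \left(\left(- \frac{54}{2965}\right) \left(-25\right) - 306\right) \left(-5 - 4\right) = \left(\frac{270}{593} - 306\right) \left(-9\right) = \left(- \frac{181188}{593}\right) \left(-9\right) = \frac{1630692}{593}$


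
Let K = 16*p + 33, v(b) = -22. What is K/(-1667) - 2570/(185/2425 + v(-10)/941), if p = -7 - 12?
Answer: -1955233509313/40253049 ≈ -48574.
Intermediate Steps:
p = -19
K = -271 (K = 16*(-19) + 33 = -304 + 33 = -271)
K/(-1667) - 2570/(185/2425 + v(-10)/941) = -271/(-1667) - 2570/(185/2425 - 22/941) = -271*(-1/1667) - 2570/(185*(1/2425) - 22*1/941) = 271/1667 - 2570/(37/485 - 22/941) = 271/1667 - 2570/24147/456385 = 271/1667 - 2570*456385/24147 = 271/1667 - 1172909450/24147 = -1955233509313/40253049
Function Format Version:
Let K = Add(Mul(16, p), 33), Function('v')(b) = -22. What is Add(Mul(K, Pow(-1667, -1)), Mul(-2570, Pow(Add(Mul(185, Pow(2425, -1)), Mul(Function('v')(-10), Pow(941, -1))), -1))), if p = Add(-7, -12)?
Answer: Rational(-1955233509313, 40253049) ≈ -48574.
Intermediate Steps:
p = -19
K = -271 (K = Add(Mul(16, -19), 33) = Add(-304, 33) = -271)
Add(Mul(K, Pow(-1667, -1)), Mul(-2570, Pow(Add(Mul(185, Pow(2425, -1)), Mul(Function('v')(-10), Pow(941, -1))), -1))) = Add(Mul(-271, Pow(-1667, -1)), Mul(-2570, Pow(Add(Mul(185, Pow(2425, -1)), Mul(-22, Pow(941, -1))), -1))) = Add(Mul(-271, Rational(-1, 1667)), Mul(-2570, Pow(Add(Mul(185, Rational(1, 2425)), Mul(-22, Rational(1, 941))), -1))) = Add(Rational(271, 1667), Mul(-2570, Pow(Add(Rational(37, 485), Rational(-22, 941)), -1))) = Add(Rational(271, 1667), Mul(-2570, Pow(Rational(24147, 456385), -1))) = Add(Rational(271, 1667), Mul(-2570, Rational(456385, 24147))) = Add(Rational(271, 1667), Rational(-1172909450, 24147)) = Rational(-1955233509313, 40253049)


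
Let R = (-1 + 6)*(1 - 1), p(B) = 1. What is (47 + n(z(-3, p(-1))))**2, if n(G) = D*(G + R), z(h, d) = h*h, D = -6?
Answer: 49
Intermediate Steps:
R = 0 (R = 5*0 = 0)
z(h, d) = h**2
n(G) = -6*G (n(G) = -6*(G + 0) = -6*G)
(47 + n(z(-3, p(-1))))**2 = (47 - 6*(-3)**2)**2 = (47 - 6*9)**2 = (47 - 54)**2 = (-7)**2 = 49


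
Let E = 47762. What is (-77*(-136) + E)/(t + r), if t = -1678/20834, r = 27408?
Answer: 606623578/285508297 ≈ 2.1247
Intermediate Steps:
t = -839/10417 (t = -1678*1/20834 = -839/10417 ≈ -0.080541)
(-77*(-136) + E)/(t + r) = (-77*(-136) + 47762)/(-839/10417 + 27408) = (10472 + 47762)/(285508297/10417) = 58234*(10417/285508297) = 606623578/285508297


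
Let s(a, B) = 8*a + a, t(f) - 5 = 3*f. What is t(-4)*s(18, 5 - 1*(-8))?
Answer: -1134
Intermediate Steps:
t(f) = 5 + 3*f
s(a, B) = 9*a
t(-4)*s(18, 5 - 1*(-8)) = (5 + 3*(-4))*(9*18) = (5 - 12)*162 = -7*162 = -1134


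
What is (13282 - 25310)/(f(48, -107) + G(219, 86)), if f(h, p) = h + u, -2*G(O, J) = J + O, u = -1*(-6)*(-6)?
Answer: 24056/281 ≈ 85.609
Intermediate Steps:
u = -36 (u = 6*(-6) = -36)
G(O, J) = -J/2 - O/2 (G(O, J) = -(J + O)/2 = -J/2 - O/2)
f(h, p) = -36 + h (f(h, p) = h - 36 = -36 + h)
(13282 - 25310)/(f(48, -107) + G(219, 86)) = (13282 - 25310)/((-36 + 48) + (-1/2*86 - 1/2*219)) = -12028/(12 + (-43 - 219/2)) = -12028/(12 - 305/2) = -12028/(-281/2) = -12028*(-2/281) = 24056/281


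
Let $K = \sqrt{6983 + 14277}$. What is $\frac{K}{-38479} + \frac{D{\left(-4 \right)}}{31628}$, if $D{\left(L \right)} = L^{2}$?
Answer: $\frac{4}{7907} - \frac{2 \sqrt{5315}}{38479} \approx -0.0032834$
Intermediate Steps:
$K = 2 \sqrt{5315}$ ($K = \sqrt{21260} = 2 \sqrt{5315} \approx 145.81$)
$\frac{K}{-38479} + \frac{D{\left(-4 \right)}}{31628} = \frac{2 \sqrt{5315}}{-38479} + \frac{\left(-4\right)^{2}}{31628} = 2 \sqrt{5315} \left(- \frac{1}{38479}\right) + 16 \cdot \frac{1}{31628} = - \frac{2 \sqrt{5315}}{38479} + \frac{4}{7907} = \frac{4}{7907} - \frac{2 \sqrt{5315}}{38479}$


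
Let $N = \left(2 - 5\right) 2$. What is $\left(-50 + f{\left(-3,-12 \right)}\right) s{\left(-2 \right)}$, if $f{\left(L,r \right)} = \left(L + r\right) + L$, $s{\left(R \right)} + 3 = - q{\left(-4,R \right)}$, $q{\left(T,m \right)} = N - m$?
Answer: $-68$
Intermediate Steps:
$N = -6$ ($N = \left(2 - 5\right) 2 = \left(-3\right) 2 = -6$)
$q{\left(T,m \right)} = -6 - m$
$s{\left(R \right)} = 3 + R$ ($s{\left(R \right)} = -3 - \left(-6 - R\right) = -3 + \left(6 + R\right) = 3 + R$)
$f{\left(L,r \right)} = r + 2 L$
$\left(-50 + f{\left(-3,-12 \right)}\right) s{\left(-2 \right)} = \left(-50 + \left(-12 + 2 \left(-3\right)\right)\right) \left(3 - 2\right) = \left(-50 - 18\right) 1 = \left(-68\right) 1 = -68$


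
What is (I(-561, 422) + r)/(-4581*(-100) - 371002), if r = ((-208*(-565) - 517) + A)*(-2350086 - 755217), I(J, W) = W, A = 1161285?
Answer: -1984735780421/43549 ≈ -4.5575e+7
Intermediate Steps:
r = -3969471561264 (r = ((-208*(-565) - 517) + 1161285)*(-2350086 - 755217) = ((117520 - 517) + 1161285)*(-3105303) = (117003 + 1161285)*(-3105303) = 1278288*(-3105303) = -3969471561264)
(I(-561, 422) + r)/(-4581*(-100) - 371002) = (422 - 3969471561264)/(-4581*(-100) - 371002) = -3969471560842/(458100 - 371002) = -3969471560842/87098 = -3969471560842*1/87098 = -1984735780421/43549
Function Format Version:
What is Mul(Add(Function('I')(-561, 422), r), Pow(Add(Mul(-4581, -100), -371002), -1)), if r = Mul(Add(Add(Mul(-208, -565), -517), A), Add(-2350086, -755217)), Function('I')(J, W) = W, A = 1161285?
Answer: Rational(-1984735780421, 43549) ≈ -4.5575e+7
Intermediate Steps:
r = -3969471561264 (r = Mul(Add(Add(Mul(-208, -565), -517), 1161285), Add(-2350086, -755217)) = Mul(Add(Add(117520, -517), 1161285), -3105303) = Mul(Add(117003, 1161285), -3105303) = Mul(1278288, -3105303) = -3969471561264)
Mul(Add(Function('I')(-561, 422), r), Pow(Add(Mul(-4581, -100), -371002), -1)) = Mul(Add(422, -3969471561264), Pow(Add(Mul(-4581, -100), -371002), -1)) = Mul(-3969471560842, Pow(Add(458100, -371002), -1)) = Mul(-3969471560842, Pow(87098, -1)) = Mul(-3969471560842, Rational(1, 87098)) = Rational(-1984735780421, 43549)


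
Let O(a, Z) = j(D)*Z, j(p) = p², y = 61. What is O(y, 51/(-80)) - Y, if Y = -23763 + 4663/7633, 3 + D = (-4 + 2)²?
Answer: 14509875997/610640 ≈ 23762.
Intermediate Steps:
D = 1 (D = -3 + (-4 + 2)² = -3 + (-2)² = -3 + 4 = 1)
Y = -181378316/7633 (Y = -23763 + 4663*(1/7633) = -23763 + 4663/7633 = -181378316/7633 ≈ -23762.)
O(a, Z) = Z (O(a, Z) = 1²*Z = 1*Z = Z)
O(y, 51/(-80)) - Y = 51/(-80) - 1*(-181378316/7633) = 51*(-1/80) + 181378316/7633 = -51/80 + 181378316/7633 = 14509875997/610640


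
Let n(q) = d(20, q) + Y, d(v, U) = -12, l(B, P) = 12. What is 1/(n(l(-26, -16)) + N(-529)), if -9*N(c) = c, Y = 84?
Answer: 9/1177 ≈ 0.0076466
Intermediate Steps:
N(c) = -c/9
n(q) = 72 (n(q) = -12 + 84 = 72)
1/(n(l(-26, -16)) + N(-529)) = 1/(72 - ⅑*(-529)) = 1/(72 + 529/9) = 1/(1177/9) = 9/1177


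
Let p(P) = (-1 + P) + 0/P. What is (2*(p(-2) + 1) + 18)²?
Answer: 196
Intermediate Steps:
p(P) = -1 + P (p(P) = (-1 + P) + 0 = -1 + P)
(2*(p(-2) + 1) + 18)² = (2*((-1 - 2) + 1) + 18)² = (2*(-3 + 1) + 18)² = (2*(-2) + 18)² = (-4 + 18)² = 14² = 196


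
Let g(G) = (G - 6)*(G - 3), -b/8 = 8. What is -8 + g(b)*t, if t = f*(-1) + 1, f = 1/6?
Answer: 11701/3 ≈ 3900.3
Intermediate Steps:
b = -64 (b = -8*8 = -64)
f = ⅙ ≈ 0.16667
g(G) = (-6 + G)*(-3 + G)
t = ⅚ (t = (⅙)*(-1) + 1 = -⅙ + 1 = ⅚ ≈ 0.83333)
-8 + g(b)*t = -8 + (18 + (-64)² - 9*(-64))*(⅚) = -8 + (18 + 4096 + 576)*(⅚) = -8 + 4690*(⅚) = -8 + 11725/3 = 11701/3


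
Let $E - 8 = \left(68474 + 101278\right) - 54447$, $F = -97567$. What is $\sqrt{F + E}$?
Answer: $\sqrt{17746} \approx 133.21$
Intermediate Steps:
$E = 115313$ ($E = 8 + \left(\left(68474 + 101278\right) - 54447\right) = 8 + \left(169752 - 54447\right) = 8 + 115305 = 115313$)
$\sqrt{F + E} = \sqrt{-97567 + 115313} = \sqrt{17746}$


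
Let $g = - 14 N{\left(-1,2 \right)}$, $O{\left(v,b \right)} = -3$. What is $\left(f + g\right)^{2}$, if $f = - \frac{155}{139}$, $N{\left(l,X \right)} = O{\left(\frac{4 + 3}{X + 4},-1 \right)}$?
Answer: $\frac{32296489}{19321} \approx 1671.6$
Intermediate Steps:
$N{\left(l,X \right)} = -3$
$g = 42$ ($g = \left(-14\right) \left(-3\right) = 42$)
$f = - \frac{155}{139}$ ($f = \left(-155\right) \frac{1}{139} = - \frac{155}{139} \approx -1.1151$)
$\left(f + g\right)^{2} = \left(- \frac{155}{139} + 42\right)^{2} = \left(\frac{5683}{139}\right)^{2} = \frac{32296489}{19321}$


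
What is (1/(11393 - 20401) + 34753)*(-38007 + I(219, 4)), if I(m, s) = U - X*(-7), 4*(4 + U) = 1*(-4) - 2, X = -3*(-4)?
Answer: -23747414879711/18016 ≈ -1.3181e+9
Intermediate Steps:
X = 12
U = -11/2 (U = -4 + (1*(-4) - 2)/4 = -4 + (-4 - 2)/4 = -4 + (¼)*(-6) = -4 - 3/2 = -11/2 ≈ -5.5000)
I(m, s) = 157/2 (I(m, s) = -11/2 - 12*(-7) = -11/2 - 1*(-84) = -11/2 + 84 = 157/2)
(1/(11393 - 20401) + 34753)*(-38007 + I(219, 4)) = (1/(11393 - 20401) + 34753)*(-38007 + 157/2) = (1/(-9008) + 34753)*(-75857/2) = (-1/9008 + 34753)*(-75857/2) = (313055023/9008)*(-75857/2) = -23747414879711/18016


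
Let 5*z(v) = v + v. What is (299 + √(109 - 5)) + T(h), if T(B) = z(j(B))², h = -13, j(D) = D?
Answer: 8151/25 + 2*√26 ≈ 336.24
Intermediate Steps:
z(v) = 2*v/5 (z(v) = (v + v)/5 = (2*v)/5 = 2*v/5)
T(B) = 4*B²/25 (T(B) = (2*B/5)² = 4*B²/25)
(299 + √(109 - 5)) + T(h) = (299 + √(109 - 5)) + (4/25)*(-13)² = (299 + √104) + (4/25)*169 = (299 + 2*√26) + 676/25 = 8151/25 + 2*√26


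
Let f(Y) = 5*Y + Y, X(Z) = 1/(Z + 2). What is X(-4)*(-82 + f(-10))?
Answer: 71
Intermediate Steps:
X(Z) = 1/(2 + Z)
f(Y) = 6*Y
X(-4)*(-82 + f(-10)) = (-82 + 6*(-10))/(2 - 4) = (-82 - 60)/(-2) = -1/2*(-142) = 71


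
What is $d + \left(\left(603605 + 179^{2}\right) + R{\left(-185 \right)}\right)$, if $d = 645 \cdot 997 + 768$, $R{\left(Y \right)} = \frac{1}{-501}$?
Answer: $\frac{641018978}{501} \approx 1.2795 \cdot 10^{6}$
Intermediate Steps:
$R{\left(Y \right)} = - \frac{1}{501}$
$d = 643833$ ($d = 643065 + 768 = 643833$)
$d + \left(\left(603605 + 179^{2}\right) + R{\left(-185 \right)}\right) = 643833 + \left(\left(603605 + 179^{2}\right) - \frac{1}{501}\right) = 643833 + \left(\left(603605 + 32041\right) - \frac{1}{501}\right) = 643833 + \left(635646 - \frac{1}{501}\right) = 643833 + \frac{318458645}{501} = \frac{641018978}{501}$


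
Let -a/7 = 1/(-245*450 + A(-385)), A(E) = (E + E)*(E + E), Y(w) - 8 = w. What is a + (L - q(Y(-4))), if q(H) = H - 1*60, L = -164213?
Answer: -11318625151/68950 ≈ -1.6416e+5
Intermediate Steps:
Y(w) = 8 + w
q(H) = -60 + H (q(H) = H - 60 = -60 + H)
A(E) = 4*E**2 (A(E) = (2*E)*(2*E) = 4*E**2)
a = -1/68950 (a = -7/(-245*450 + 4*(-385)**2) = -7/(-110250 + 4*148225) = -7/(-110250 + 592900) = -7/482650 = -7*1/482650 = -1/68950 ≈ -1.4503e-5)
a + (L - q(Y(-4))) = -1/68950 + (-164213 - (-60 + (8 - 4))) = -1/68950 + (-164213 - (-60 + 4)) = -1/68950 + (-164213 - 1*(-56)) = -1/68950 + (-164213 + 56) = -1/68950 - 164157 = -11318625151/68950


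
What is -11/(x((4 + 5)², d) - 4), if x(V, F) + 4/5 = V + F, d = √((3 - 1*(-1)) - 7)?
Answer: -6985/48412 + 275*I*√3/145236 ≈ -0.14428 + 0.0032796*I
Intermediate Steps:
d = I*√3 (d = √((3 + 1) - 7) = √(4 - 7) = √(-3) = I*√3 ≈ 1.732*I)
x(V, F) = -⅘ + F + V (x(V, F) = -⅘ + (V + F) = -⅘ + (F + V) = -⅘ + F + V)
-11/(x((4 + 5)², d) - 4) = -11/((-⅘ + I*√3 + (4 + 5)²) - 4) = -11/((-⅘ + I*√3 + 9²) - 4) = -11/((-⅘ + I*√3 + 81) - 4) = -11/((401/5 + I*√3) - 4) = -11/(381/5 + I*√3)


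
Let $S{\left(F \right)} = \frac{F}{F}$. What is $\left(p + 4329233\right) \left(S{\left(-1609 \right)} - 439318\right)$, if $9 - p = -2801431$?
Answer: $-3132625870341$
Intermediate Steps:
$p = 2801440$ ($p = 9 - -2801431 = 9 + 2801431 = 2801440$)
$S{\left(F \right)} = 1$
$\left(p + 4329233\right) \left(S{\left(-1609 \right)} - 439318\right) = \left(2801440 + 4329233\right) \left(1 - 439318\right) = 7130673 \left(-439317\right) = -3132625870341$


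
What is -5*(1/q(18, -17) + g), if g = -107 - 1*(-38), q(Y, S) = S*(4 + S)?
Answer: 76240/221 ≈ 344.98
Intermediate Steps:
g = -69 (g = -107 + 38 = -69)
-5*(1/q(18, -17) + g) = -5*(1/(-17*(4 - 17)) - 69) = -5*(1/(-17*(-13)) - 69) = -5*(1/221 - 69) = -5*(-15248/221) = 76240/221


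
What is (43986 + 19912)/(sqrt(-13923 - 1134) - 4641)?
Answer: -7060729/513189 - 31949*I*sqrt(1673)/3592323 ≈ -13.759 - 0.36377*I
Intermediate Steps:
(43986 + 19912)/(sqrt(-13923 - 1134) - 4641) = 63898/(sqrt(-15057) - 4641) = 63898/(3*I*sqrt(1673) - 4641) = 63898/(-4641 + 3*I*sqrt(1673))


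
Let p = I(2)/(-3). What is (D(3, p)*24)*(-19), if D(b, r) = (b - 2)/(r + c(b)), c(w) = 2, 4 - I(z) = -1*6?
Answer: 342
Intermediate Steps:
I(z) = 10 (I(z) = 4 - (-1)*6 = 4 - 1*(-6) = 4 + 6 = 10)
p = -10/3 (p = 10/(-3) = 10*(-1/3) = -10/3 ≈ -3.3333)
D(b, r) = (-2 + b)/(2 + r) (D(b, r) = (b - 2)/(r + 2) = (-2 + b)/(2 + r))
(D(3, p)*24)*(-19) = (((-2 + 3)/(2 - 10/3))*24)*(-19) = ((1/(-4/3))*24)*(-19) = (-3/4*1*24)*(-19) = -3/4*24*(-19) = -18*(-19) = 342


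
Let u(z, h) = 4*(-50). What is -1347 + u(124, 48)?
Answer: -1547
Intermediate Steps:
u(z, h) = -200
-1347 + u(124, 48) = -1347 - 200 = -1547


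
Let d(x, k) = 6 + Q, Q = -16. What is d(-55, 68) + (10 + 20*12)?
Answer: 240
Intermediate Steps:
d(x, k) = -10 (d(x, k) = 6 - 16 = -10)
d(-55, 68) + (10 + 20*12) = -10 + (10 + 20*12) = -10 + (10 + 240) = -10 + 250 = 240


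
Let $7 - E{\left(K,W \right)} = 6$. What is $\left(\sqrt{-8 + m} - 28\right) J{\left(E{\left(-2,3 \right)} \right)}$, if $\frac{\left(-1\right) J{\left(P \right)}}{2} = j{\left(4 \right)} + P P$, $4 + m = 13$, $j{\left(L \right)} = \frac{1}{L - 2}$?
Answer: $81$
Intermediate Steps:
$E{\left(K,W \right)} = 1$ ($E{\left(K,W \right)} = 7 - 6 = 1$)
$j{\left(L \right)} = \frac{1}{-2 + L}$
$m = 9$ ($m = -4 + 13 = 9$)
$J{\left(P \right)} = -1 - 2 P^{2}$ ($J{\left(P \right)} = - 2 \left(\frac{1}{-2 + 4} + P P\right) = - 2 \left(\frac{1}{2} + P^{2}\right) = -1 - 2 P^{2}$)
$\left(\sqrt{-8 + m} - 28\right) J{\left(E{\left(-2,3 \right)} \right)} = \left(\sqrt{-8 + 9} - 28\right) \left(-1 - 2 \cdot 1^{2}\right) = \left(\sqrt{1} - 28\right) \left(-1 - 2\right) = \left(1 - 28\right) \left(-1 - 2\right) = \left(-27\right) \left(-3\right) = 81$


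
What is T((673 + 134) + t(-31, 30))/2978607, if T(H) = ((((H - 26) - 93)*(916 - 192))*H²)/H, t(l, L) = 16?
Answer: 419479808/2978607 ≈ 140.83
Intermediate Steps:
T(H) = H*(-86156 + 724*H) (T(H) = ((((-26 + H) - 93)*724)*H²)/H = (((-119 + H)*724)*H²)/H = ((-86156 + 724*H)*H²)/H = (H²*(-86156 + 724*H))/H = H*(-86156 + 724*H))
T((673 + 134) + t(-31, 30))/2978607 = (724*((673 + 134) + 16)*(-119 + ((673 + 134) + 16)))/2978607 = (724*(807 + 16)*(-119 + (807 + 16)))*(1/2978607) = (724*823*(-119 + 823))*(1/2978607) = (724*823*704)*(1/2978607) = 419479808*(1/2978607) = 419479808/2978607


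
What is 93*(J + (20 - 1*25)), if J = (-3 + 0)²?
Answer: 372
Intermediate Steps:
J = 9 (J = (-3)² = 9)
93*(J + (20 - 1*25)) = 93*(9 + (20 - 1*25)) = 93*(9 + (20 - 25)) = 93*(9 - 5) = 93*4 = 372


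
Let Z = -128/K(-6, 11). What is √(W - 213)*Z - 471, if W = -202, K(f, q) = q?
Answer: -471 - 128*I*√415/11 ≈ -471.0 - 237.05*I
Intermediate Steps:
Z = -128/11 ≈ -11.636
√(W - 213)*Z - 471 = √(-202 - 213)*(-128/11) - 471 = √(-415)*(-128/11) - 471 = (I*√415)*(-128/11) - 471 = -128*I*√415/11 - 471 = -471 - 128*I*√415/11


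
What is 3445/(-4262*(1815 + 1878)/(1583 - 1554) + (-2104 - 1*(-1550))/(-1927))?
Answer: -192516935/30330127616 ≈ -0.0063474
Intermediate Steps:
3445/(-4262*(1815 + 1878)/(1583 - 1554) + (-2104 - 1*(-1550))/(-1927)) = 3445/(-4262/(29/3693) + (-2104 + 1550)*(-1/1927)) = 3445/(-4262/(29*(1/3693)) - 554*(-1/1927)) = 3445/(-4262/29/3693 + 554/1927) = 3445/(-4262*3693/29 + 554/1927) = 3445/(-15739566/29 + 554/1927) = 3445/(-30330127616/55883) = 3445*(-55883/30330127616) = -192516935/30330127616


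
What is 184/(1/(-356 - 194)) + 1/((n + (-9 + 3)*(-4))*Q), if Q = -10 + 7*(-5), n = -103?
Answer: -359765999/3555 ≈ -1.0120e+5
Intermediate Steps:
Q = -45 (Q = -10 - 35 = -45)
184/(1/(-356 - 194)) + 1/((n + (-9 + 3)*(-4))*Q) = 184/(1/(-356 - 194)) + 1/(-103 + (-9 + 3)*(-4)*(-45)) = 184/(1/(-550)) - 1/45/(-103 - 6*(-4)) = 184/(-1/550) - 1/45/(-103 + 24) = 184*(-550) - 1/45/(-79) = -101200 - 1/79*(-1/45) = -101200 + 1/3555 = -359765999/3555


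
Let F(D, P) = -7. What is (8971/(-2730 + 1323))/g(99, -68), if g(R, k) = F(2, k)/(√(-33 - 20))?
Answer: 8971*I*√53/9849 ≈ 6.6311*I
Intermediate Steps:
g(R, k) = 7*I*√53/53 (g(R, k) = -7/√(-33 - 20) = -7*(-I*√53/53) = -(-7)*I*√53/53 = 7*I*√53/53)
(8971/(-2730 + 1323))/g(99, -68) = (8971/(-2730 + 1323))/((7*I*√53/53)) = (8971/(-1407))*(-I*√53/7) = (8971*(-1/1407))*(-I*√53/7) = -(-8971)*I*√53/9849 = 8971*I*√53/9849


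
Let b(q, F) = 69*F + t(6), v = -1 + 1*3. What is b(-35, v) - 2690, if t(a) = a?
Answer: -2546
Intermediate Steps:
v = 2 (v = -1 + 3 = 2)
b(q, F) = 6 + 69*F (b(q, F) = 69*F + 6 = 6 + 69*F)
b(-35, v) - 2690 = (6 + 69*2) - 2690 = (6 + 138) - 2690 = 144 - 2690 = -2546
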